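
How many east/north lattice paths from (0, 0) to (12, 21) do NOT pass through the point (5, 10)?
Number of paths = 259249848

Total paths from (0, 0) to (12, 21): C(33, 12) = 354817320. Paths through (5, 10): (paths (0, 0) → (5, 10)) × (paths (5, 10) → (12, 21)) = C(15, 5) · C(18, 7) = 3003 · 31824 = 95567472. Avoidance count = 354817320 − 95567472 = 259249848.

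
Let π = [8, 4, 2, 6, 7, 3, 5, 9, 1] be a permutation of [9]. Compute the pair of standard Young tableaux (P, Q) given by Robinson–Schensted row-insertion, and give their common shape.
P = [1, 3, 5, 9] / [2, 6, 7] / [4] / [8];  Q = [1, 4, 5, 8] / [2, 6, 7] / [3] / [9];  common shape = (4, 3, 1, 1)

Row-insert the values π_1, π_2, … into P one at a time, bumping the leftmost entry strictly greater than the inserted value down to the next row. The recording tableau Q records, in position (i, j), the step at which that cell was added to P.
  Insert 8 (step 1): P = [8];  Q = [1]
  Insert 4 (step 2): P = [4] / [8];  Q = [1] / [2]
  Insert 2 (step 3): P = [2] / [4] / [8];  Q = [1] / [2] / [3]
  Insert 6 (step 4): P = [2, 6] / [4] / [8];  Q = [1, 4] / [2] / [3]
  Insert 7 (step 5): P = [2, 6, 7] / [4] / [8];  Q = [1, 4, 5] / [2] / [3]
  Insert 3 (step 6): P = [2, 3, 7] / [4, 6] / [8];  Q = [1, 4, 5] / [2, 6] / [3]
  Insert 5 (step 7): P = [2, 3, 5] / [4, 6, 7] / [8];  Q = [1, 4, 5] / [2, 6, 7] / [3]
  Insert 9 (step 8): P = [2, 3, 5, 9] / [4, 6, 7] / [8];  Q = [1, 4, 5, 8] / [2, 6, 7] / [3]
  Insert 1 (step 9): P = [1, 3, 5, 9] / [2, 6, 7] / [4] / [8];  Q = [1, 4, 5, 8] / [2, 6, 7] / [3] / [9]
Final shape: (4, 3, 1, 1).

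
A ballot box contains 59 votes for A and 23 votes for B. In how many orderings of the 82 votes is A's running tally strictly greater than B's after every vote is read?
Strict-lead orderings = 58209948451105027200

Total orderings of the 82 votes with 59 for A: C(82, 59) = 132589327027517006400. By the Bertrand ballot formula (Cycle Lemma / reflection principle), the number of orderings in which A is strictly ahead of B throughout is (p − q)/(p + q) · C(p + q, p) = (59 − 23)/(59 + 23) · 132589327027517006400 = 58209948451105027200.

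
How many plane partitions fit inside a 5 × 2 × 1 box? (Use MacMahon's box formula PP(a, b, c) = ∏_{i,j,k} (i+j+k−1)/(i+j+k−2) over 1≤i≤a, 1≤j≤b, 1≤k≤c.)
PP(5, 2, 1) = 21

Evaluate the triple product over i = 1..5, j = 1..2, k = 1..1. The factors are (2/1) · (3/2) · (3/2) · (4/3) · (4/3) · (5/4) · (5/4) · (6/5) · … (10 factors total). The numerators and denominators telescope so the product is an integer; carrying out the multiplication exactly gives PP(5, 2, 1) = 21.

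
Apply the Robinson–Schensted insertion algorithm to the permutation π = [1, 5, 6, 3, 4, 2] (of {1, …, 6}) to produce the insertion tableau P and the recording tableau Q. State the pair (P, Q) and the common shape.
P = [1, 2, 4] / [3, 6] / [5];  Q = [1, 2, 3] / [4, 5] / [6];  common shape = (3, 2, 1)

Row-insert the values π_1, π_2, … into P one at a time, bumping the leftmost entry strictly greater than the inserted value down to the next row. The recording tableau Q records, in position (i, j), the step at which that cell was added to P.
  Insert 1 (step 1): P = [1];  Q = [1]
  Insert 5 (step 2): P = [1, 5];  Q = [1, 2]
  Insert 6 (step 3): P = [1, 5, 6];  Q = [1, 2, 3]
  Insert 3 (step 4): P = [1, 3, 6] / [5];  Q = [1, 2, 3] / [4]
  Insert 4 (step 5): P = [1, 3, 4] / [5, 6];  Q = [1, 2, 3] / [4, 5]
  Insert 2 (step 6): P = [1, 2, 4] / [3, 6] / [5];  Q = [1, 2, 3] / [4, 5] / [6]
Final shape: (3, 2, 1).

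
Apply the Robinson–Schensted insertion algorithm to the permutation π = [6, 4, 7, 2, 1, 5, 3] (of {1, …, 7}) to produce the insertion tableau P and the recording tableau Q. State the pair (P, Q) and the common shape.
P = [1, 3] / [2, 5] / [4, 7] / [6];  Q = [1, 3] / [2, 6] / [4, 7] / [5];  common shape = (2, 2, 2, 1)

Row-insert the values π_1, π_2, … into P one at a time, bumping the leftmost entry strictly greater than the inserted value down to the next row. The recording tableau Q records, in position (i, j), the step at which that cell was added to P.
  Insert 6 (step 1): P = [6];  Q = [1]
  Insert 4 (step 2): P = [4] / [6];  Q = [1] / [2]
  Insert 7 (step 3): P = [4, 7] / [6];  Q = [1, 3] / [2]
  Insert 2 (step 4): P = [2, 7] / [4] / [6];  Q = [1, 3] / [2] / [4]
  Insert 1 (step 5): P = [1, 7] / [2] / [4] / [6];  Q = [1, 3] / [2] / [4] / [5]
  Insert 5 (step 6): P = [1, 5] / [2, 7] / [4] / [6];  Q = [1, 3] / [2, 6] / [4] / [5]
  Insert 3 (step 7): P = [1, 3] / [2, 5] / [4, 7] / [6];  Q = [1, 3] / [2, 6] / [4, 7] / [5]
Final shape: (2, 2, 2, 1).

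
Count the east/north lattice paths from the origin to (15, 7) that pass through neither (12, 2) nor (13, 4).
Number of paths = 144378

Inclusion–exclusion. Total paths: C(22, 15) = 170544. Through P₁: C(14, 12)·C(8, 3) = 5096. Through P₂: C(17, 13)·C(5, 2) = 23800. Since P₁ is strictly southwest of P₂, a monotone path through both must visit P₁ then P₂; paths through both = C(14, 12)·C(3, 1)·C(5, 2) = 2730. Avoid both = 170544 − 5096 − 23800 + 2730 = 144378.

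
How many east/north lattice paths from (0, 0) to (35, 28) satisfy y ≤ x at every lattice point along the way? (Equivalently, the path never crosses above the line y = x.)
Number of paths = 139846286623154986

By the reflection principle (André's argument), the number of monotone paths to (35, 28) with n ≤ m that never go above y = x is C(63, 35) − C(63, 36) = 629308289804197437 − 489462003181042451 = 139846286623154986.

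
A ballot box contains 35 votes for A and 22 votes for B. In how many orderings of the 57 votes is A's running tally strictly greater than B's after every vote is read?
Strict-lead orderings = 795816335698020

Total orderings of the 57 votes with 35 for A: C(57, 35) = 3489348548829780. By the Bertrand ballot formula (Cycle Lemma / reflection principle), the number of orderings in which A is strictly ahead of B throughout is (p − q)/(p + q) · C(p + q, p) = (35 − 22)/(35 + 22) · 3489348548829780 = 795816335698020.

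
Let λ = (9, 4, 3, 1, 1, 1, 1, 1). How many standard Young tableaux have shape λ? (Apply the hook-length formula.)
# SYT of shape (9, 4, 3, 1, 1, 1, 1, 1) = 183324141

Hook-length formula: f^λ = n! / Π hook(c), product over all cells c of the Young diagram. For λ = (9, 4, 3, 1, 1, 1, 1, 1), n = 21 boxes. Hook lengths by row (left-to-right, top-to-bottom): [16, 10, 9, 7, 5, 4, 3, 2, 1]; [10, 4, 3, 1]; [8, 2, 1]; [5]; [4]; [3]; [2]; [1]. Product of hooks = 278691840000. So f^λ = 21! / 278691840000 = 51090942171709440000 / 278691840000 = 183324141.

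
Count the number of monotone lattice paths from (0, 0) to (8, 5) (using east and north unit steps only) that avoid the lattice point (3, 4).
Number of paths = 1077

Total paths from (0, 0) to (8, 5): C(13, 8) = 1287. Paths through (3, 4): (paths (0, 0) → (3, 4)) × (paths (3, 4) → (8, 5)) = C(7, 3) · C(6, 5) = 35 · 6 = 210. Avoidance count = 1287 − 210 = 1077.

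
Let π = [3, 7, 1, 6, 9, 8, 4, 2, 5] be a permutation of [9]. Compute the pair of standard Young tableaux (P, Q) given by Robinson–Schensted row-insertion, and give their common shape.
P = [1, 2, 5] / [3, 4, 8] / [6, 9] / [7];  Q = [1, 2, 5] / [3, 4, 6] / [7, 9] / [8];  common shape = (3, 3, 2, 1)

Row-insert the values π_1, π_2, … into P one at a time, bumping the leftmost entry strictly greater than the inserted value down to the next row. The recording tableau Q records, in position (i, j), the step at which that cell was added to P.
  Insert 3 (step 1): P = [3];  Q = [1]
  Insert 7 (step 2): P = [3, 7];  Q = [1, 2]
  Insert 1 (step 3): P = [1, 7] / [3];  Q = [1, 2] / [3]
  Insert 6 (step 4): P = [1, 6] / [3, 7];  Q = [1, 2] / [3, 4]
  Insert 9 (step 5): P = [1, 6, 9] / [3, 7];  Q = [1, 2, 5] / [3, 4]
  Insert 8 (step 6): P = [1, 6, 8] / [3, 7, 9];  Q = [1, 2, 5] / [3, 4, 6]
  Insert 4 (step 7): P = [1, 4, 8] / [3, 6, 9] / [7];  Q = [1, 2, 5] / [3, 4, 6] / [7]
  Insert 2 (step 8): P = [1, 2, 8] / [3, 4, 9] / [6] / [7];  Q = [1, 2, 5] / [3, 4, 6] / [7] / [8]
  Insert 5 (step 9): P = [1, 2, 5] / [3, 4, 8] / [6, 9] / [7];  Q = [1, 2, 5] / [3, 4, 6] / [7, 9] / [8]
Final shape: (3, 3, 2, 1).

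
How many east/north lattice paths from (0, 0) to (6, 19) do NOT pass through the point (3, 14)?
Number of paths = 139020

Total paths from (0, 0) to (6, 19): C(25, 6) = 177100. Paths through (3, 14): (paths (0, 0) → (3, 14)) × (paths (3, 14) → (6, 19)) = C(17, 3) · C(8, 3) = 680 · 56 = 38080. Avoidance count = 177100 − 38080 = 139020.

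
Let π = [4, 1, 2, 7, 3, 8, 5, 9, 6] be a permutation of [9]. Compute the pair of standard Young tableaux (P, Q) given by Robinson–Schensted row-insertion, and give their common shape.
P = [1, 2, 3, 5, 6] / [4, 7, 8, 9];  Q = [1, 3, 4, 6, 8] / [2, 5, 7, 9];  common shape = (5, 4)

Row-insert the values π_1, π_2, … into P one at a time, bumping the leftmost entry strictly greater than the inserted value down to the next row. The recording tableau Q records, in position (i, j), the step at which that cell was added to P.
  Insert 4 (step 1): P = [4];  Q = [1]
  Insert 1 (step 2): P = [1] / [4];  Q = [1] / [2]
  Insert 2 (step 3): P = [1, 2] / [4];  Q = [1, 3] / [2]
  Insert 7 (step 4): P = [1, 2, 7] / [4];  Q = [1, 3, 4] / [2]
  Insert 3 (step 5): P = [1, 2, 3] / [4, 7];  Q = [1, 3, 4] / [2, 5]
  Insert 8 (step 6): P = [1, 2, 3, 8] / [4, 7];  Q = [1, 3, 4, 6] / [2, 5]
  Insert 5 (step 7): P = [1, 2, 3, 5] / [4, 7, 8];  Q = [1, 3, 4, 6] / [2, 5, 7]
  Insert 9 (step 8): P = [1, 2, 3, 5, 9] / [4, 7, 8];  Q = [1, 3, 4, 6, 8] / [2, 5, 7]
  Insert 6 (step 9): P = [1, 2, 3, 5, 6] / [4, 7, 8, 9];  Q = [1, 3, 4, 6, 8] / [2, 5, 7, 9]
Final shape: (5, 4).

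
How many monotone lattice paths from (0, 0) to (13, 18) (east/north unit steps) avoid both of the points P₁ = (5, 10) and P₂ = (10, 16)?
Number of paths = 128360975

Inclusion–exclusion. Total paths: C(31, 13) = 206253075. Through P₁: C(15, 5)·C(16, 8) = 38648610. Through P₂: C(26, 10)·C(5, 3) = 53117350. Since P₁ is strictly southwest of P₂, a monotone path through both must visit P₁ then P₂; paths through both = C(15, 5)·C(11, 5)·C(5, 3) = 13873860. Avoid both = 206253075 − 38648610 − 53117350 + 13873860 = 128360975.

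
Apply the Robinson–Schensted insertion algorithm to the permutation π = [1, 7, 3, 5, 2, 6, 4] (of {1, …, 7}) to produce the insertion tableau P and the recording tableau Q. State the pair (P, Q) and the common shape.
P = [1, 2, 4, 6] / [3, 5] / [7];  Q = [1, 2, 4, 6] / [3, 7] / [5];  common shape = (4, 2, 1)

Row-insert the values π_1, π_2, … into P one at a time, bumping the leftmost entry strictly greater than the inserted value down to the next row. The recording tableau Q records, in position (i, j), the step at which that cell was added to P.
  Insert 1 (step 1): P = [1];  Q = [1]
  Insert 7 (step 2): P = [1, 7];  Q = [1, 2]
  Insert 3 (step 3): P = [1, 3] / [7];  Q = [1, 2] / [3]
  Insert 5 (step 4): P = [1, 3, 5] / [7];  Q = [1, 2, 4] / [3]
  Insert 2 (step 5): P = [1, 2, 5] / [3] / [7];  Q = [1, 2, 4] / [3] / [5]
  Insert 6 (step 6): P = [1, 2, 5, 6] / [3] / [7];  Q = [1, 2, 4, 6] / [3] / [5]
  Insert 4 (step 7): P = [1, 2, 4, 6] / [3, 5] / [7];  Q = [1, 2, 4, 6] / [3, 7] / [5]
Final shape: (4, 2, 1).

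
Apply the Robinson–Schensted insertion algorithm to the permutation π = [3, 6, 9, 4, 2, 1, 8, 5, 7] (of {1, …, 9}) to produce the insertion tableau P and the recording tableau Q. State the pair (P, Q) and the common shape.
P = [1, 4, 5, 7] / [2, 8] / [3, 9] / [6];  Q = [1, 2, 3, 9] / [4, 7] / [5, 8] / [6];  common shape = (4, 2, 2, 1)

Row-insert the values π_1, π_2, … into P one at a time, bumping the leftmost entry strictly greater than the inserted value down to the next row. The recording tableau Q records, in position (i, j), the step at which that cell was added to P.
  Insert 3 (step 1): P = [3];  Q = [1]
  Insert 6 (step 2): P = [3, 6];  Q = [1, 2]
  Insert 9 (step 3): P = [3, 6, 9];  Q = [1, 2, 3]
  Insert 4 (step 4): P = [3, 4, 9] / [6];  Q = [1, 2, 3] / [4]
  Insert 2 (step 5): P = [2, 4, 9] / [3] / [6];  Q = [1, 2, 3] / [4] / [5]
  Insert 1 (step 6): P = [1, 4, 9] / [2] / [3] / [6];  Q = [1, 2, 3] / [4] / [5] / [6]
  Insert 8 (step 7): P = [1, 4, 8] / [2, 9] / [3] / [6];  Q = [1, 2, 3] / [4, 7] / [5] / [6]
  Insert 5 (step 8): P = [1, 4, 5] / [2, 8] / [3, 9] / [6];  Q = [1, 2, 3] / [4, 7] / [5, 8] / [6]
  Insert 7 (step 9): P = [1, 4, 5, 7] / [2, 8] / [3, 9] / [6];  Q = [1, 2, 3, 9] / [4, 7] / [5, 8] / [6]
Final shape: (4, 2, 2, 1).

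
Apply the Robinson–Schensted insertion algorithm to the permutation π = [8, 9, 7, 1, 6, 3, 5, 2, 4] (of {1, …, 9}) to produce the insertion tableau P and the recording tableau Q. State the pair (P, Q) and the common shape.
P = [1, 2, 4] / [3, 5] / [6, 9] / [7] / [8];  Q = [1, 2, 7] / [3, 5] / [4, 9] / [6] / [8];  common shape = (3, 2, 2, 1, 1)

Row-insert the values π_1, π_2, … into P one at a time, bumping the leftmost entry strictly greater than the inserted value down to the next row. The recording tableau Q records, in position (i, j), the step at which that cell was added to P.
  Insert 8 (step 1): P = [8];  Q = [1]
  Insert 9 (step 2): P = [8, 9];  Q = [1, 2]
  Insert 7 (step 3): P = [7, 9] / [8];  Q = [1, 2] / [3]
  Insert 1 (step 4): P = [1, 9] / [7] / [8];  Q = [1, 2] / [3] / [4]
  Insert 6 (step 5): P = [1, 6] / [7, 9] / [8];  Q = [1, 2] / [3, 5] / [4]
  Insert 3 (step 6): P = [1, 3] / [6, 9] / [7] / [8];  Q = [1, 2] / [3, 5] / [4] / [6]
  Insert 5 (step 7): P = [1, 3, 5] / [6, 9] / [7] / [8];  Q = [1, 2, 7] / [3, 5] / [4] / [6]
  Insert 2 (step 8): P = [1, 2, 5] / [3, 9] / [6] / [7] / [8];  Q = [1, 2, 7] / [3, 5] / [4] / [6] / [8]
  Insert 4 (step 9): P = [1, 2, 4] / [3, 5] / [6, 9] / [7] / [8];  Q = [1, 2, 7] / [3, 5] / [4, 9] / [6] / [8]
Final shape: (3, 2, 2, 1, 1).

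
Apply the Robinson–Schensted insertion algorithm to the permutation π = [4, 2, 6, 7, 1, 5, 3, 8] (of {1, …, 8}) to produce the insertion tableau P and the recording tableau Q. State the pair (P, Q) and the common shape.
P = [1, 3, 7, 8] / [2, 5] / [4, 6];  Q = [1, 3, 4, 8] / [2, 6] / [5, 7];  common shape = (4, 2, 2)

Row-insert the values π_1, π_2, … into P one at a time, bumping the leftmost entry strictly greater than the inserted value down to the next row. The recording tableau Q records, in position (i, j), the step at which that cell was added to P.
  Insert 4 (step 1): P = [4];  Q = [1]
  Insert 2 (step 2): P = [2] / [4];  Q = [1] / [2]
  Insert 6 (step 3): P = [2, 6] / [4];  Q = [1, 3] / [2]
  Insert 7 (step 4): P = [2, 6, 7] / [4];  Q = [1, 3, 4] / [2]
  Insert 1 (step 5): P = [1, 6, 7] / [2] / [4];  Q = [1, 3, 4] / [2] / [5]
  Insert 5 (step 6): P = [1, 5, 7] / [2, 6] / [4];  Q = [1, 3, 4] / [2, 6] / [5]
  Insert 3 (step 7): P = [1, 3, 7] / [2, 5] / [4, 6];  Q = [1, 3, 4] / [2, 6] / [5, 7]
  Insert 8 (step 8): P = [1, 3, 7, 8] / [2, 5] / [4, 6];  Q = [1, 3, 4, 8] / [2, 6] / [5, 7]
Final shape: (4, 2, 2).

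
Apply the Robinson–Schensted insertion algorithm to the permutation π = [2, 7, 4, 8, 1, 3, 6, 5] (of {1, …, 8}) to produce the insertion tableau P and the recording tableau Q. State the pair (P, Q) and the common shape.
P = [1, 3, 5] / [2, 4, 6] / [7, 8];  Q = [1, 2, 4] / [3, 6, 7] / [5, 8];  common shape = (3, 3, 2)

Row-insert the values π_1, π_2, … into P one at a time, bumping the leftmost entry strictly greater than the inserted value down to the next row. The recording tableau Q records, in position (i, j), the step at which that cell was added to P.
  Insert 2 (step 1): P = [2];  Q = [1]
  Insert 7 (step 2): P = [2, 7];  Q = [1, 2]
  Insert 4 (step 3): P = [2, 4] / [7];  Q = [1, 2] / [3]
  Insert 8 (step 4): P = [2, 4, 8] / [7];  Q = [1, 2, 4] / [3]
  Insert 1 (step 5): P = [1, 4, 8] / [2] / [7];  Q = [1, 2, 4] / [3] / [5]
  Insert 3 (step 6): P = [1, 3, 8] / [2, 4] / [7];  Q = [1, 2, 4] / [3, 6] / [5]
  Insert 6 (step 7): P = [1, 3, 6] / [2, 4, 8] / [7];  Q = [1, 2, 4] / [3, 6, 7] / [5]
  Insert 5 (step 8): P = [1, 3, 5] / [2, 4, 6] / [7, 8];  Q = [1, 2, 4] / [3, 6, 7] / [5, 8]
Final shape: (3, 3, 2).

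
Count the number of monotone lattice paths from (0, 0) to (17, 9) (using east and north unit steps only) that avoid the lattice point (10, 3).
Number of paths = 2633774

Total paths from (0, 0) to (17, 9): C(26, 17) = 3124550. Paths through (10, 3): (paths (0, 0) → (10, 3)) × (paths (10, 3) → (17, 9)) = C(13, 10) · C(13, 7) = 286 · 1716 = 490776. Avoidance count = 3124550 − 490776 = 2633774.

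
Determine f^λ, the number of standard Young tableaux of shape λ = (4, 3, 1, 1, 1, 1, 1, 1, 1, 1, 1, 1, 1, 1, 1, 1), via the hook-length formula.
# SYT of shape (4, 3, 1, 1, 1, 1, 1, 1, 1, 1, 1, 1, 1, 1, 1, 1) = 75600

Hook-length formula: f^λ = n! / Π hook(c), product over all cells c of the Young diagram. For λ = (4, 3, 1, 1, 1, 1, 1, 1, 1, 1, 1, 1, 1, 1, 1, 1), n = 21 boxes. Hook lengths by row (left-to-right, top-to-bottom): [19, 4, 3, 1]; [17, 2, 1]; [14]; [13]; [12]; [11]; [10]; [9]; [8]; [7]; [6]; [5]; [4]; [3]; [2]; [1]. Product of hooks = 675806113382400. So f^λ = 21! / 675806113382400 = 51090942171709440000 / 675806113382400 = 75600.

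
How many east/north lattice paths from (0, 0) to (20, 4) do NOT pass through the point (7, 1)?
Number of paths = 6146

Total paths from (0, 0) to (20, 4): C(24, 20) = 10626. Paths through (7, 1): (paths (0, 0) → (7, 1)) × (paths (7, 1) → (20, 4)) = C(8, 7) · C(16, 13) = 8 · 560 = 4480. Avoidance count = 10626 − 4480 = 6146.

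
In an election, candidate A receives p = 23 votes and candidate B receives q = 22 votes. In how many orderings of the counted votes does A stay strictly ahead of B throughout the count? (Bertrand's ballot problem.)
Strict-lead orderings = 91482563640

Total orderings of the 45 votes with 23 for A: C(45, 23) = 4116715363800. By the Bertrand ballot formula (Cycle Lemma / reflection principle), the number of orderings in which A is strictly ahead of B throughout is (p − q)/(p + q) · C(p + q, p) = (23 − 22)/(23 + 22) · 4116715363800 = 91482563640.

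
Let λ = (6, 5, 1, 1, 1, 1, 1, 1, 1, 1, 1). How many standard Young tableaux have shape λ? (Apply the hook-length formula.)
# SYT of shape (6, 5, 1, 1, 1, 1, 1, 1, 1, 1, 1) = 3464175

Hook-length formula: f^λ = n! / Π hook(c), product over all cells c of the Young diagram. For λ = (6, 5, 1, 1, 1, 1, 1, 1, 1, 1, 1), n = 20 boxes. Hook lengths by row (left-to-right, top-to-bottom): [16, 6, 5, 4, 3, 1]; [14, 4, 3, 2, 1]; [9]; [8]; [7]; [6]; [5]; [4]; [3]; [2]; [1]. Product of hooks = 702303436800. So f^λ = 20! / 702303436800 = 2432902008176640000 / 702303436800 = 3464175.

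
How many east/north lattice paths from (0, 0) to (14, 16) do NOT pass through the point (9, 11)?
Number of paths = 103096755

Total paths from (0, 0) to (14, 16): C(30, 14) = 145422675. Paths through (9, 11): (paths (0, 0) → (9, 11)) × (paths (9, 11) → (14, 16)) = C(20, 9) · C(10, 5) = 167960 · 252 = 42325920. Avoidance count = 145422675 − 42325920 = 103096755.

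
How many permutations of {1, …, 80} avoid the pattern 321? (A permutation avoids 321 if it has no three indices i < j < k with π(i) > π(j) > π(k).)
C_80 = 1136359577947336271931632877004667456667613940

These 321-avoiding permutations are counted by the Catalan number C_n = (1/(n + 1)) · C(2n, n). For n = 80: C_80 = (1/81) · C(160, 80) = 92045125813734238026462263037378063990076729140/81 = 1136359577947336271931632877004667456667613940.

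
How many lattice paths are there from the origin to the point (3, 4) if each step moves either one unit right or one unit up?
Number of paths = 35

A monotone lattice path from (0, 0) to (3, 4) consists of 3 east steps and 4 north steps in some order, so it is determined by which 3 of the 7 steps are east. The count is C(7, 3) = 35.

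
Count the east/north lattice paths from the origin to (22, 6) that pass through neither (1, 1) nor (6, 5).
Number of paths = 241610

Inclusion–exclusion. Total paths: C(28, 22) = 376740. Through P₁: C(2, 1)·C(26, 21) = 131560. Through P₂: C(11, 6)·C(17, 16) = 7854. Since P₁ is strictly southwest of P₂, a monotone path through both must visit P₁ then P₂; paths through both = C(2, 1)·C(9, 5)·C(17, 16) = 4284. Avoid both = 376740 − 131560 − 7854 + 4284 = 241610.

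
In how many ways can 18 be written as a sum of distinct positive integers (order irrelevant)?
q(18) = 46

A partition into distinct parts is a strictly decreasing sequence summing to n. The recurrence d(n, m) = d(n, m−1) + d(n−m, m−1) (use part m at most once) with q(n) = d(n, n) gives q(18) = 46. (Euler's theorem: # distinct-part partitions = # odd-part partitions.)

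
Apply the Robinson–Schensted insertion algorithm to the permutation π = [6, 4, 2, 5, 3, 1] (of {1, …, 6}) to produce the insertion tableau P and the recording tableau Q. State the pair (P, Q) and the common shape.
P = [1, 3] / [2, 5] / [4] / [6];  Q = [1, 4] / [2, 5] / [3] / [6];  common shape = (2, 2, 1, 1)

Row-insert the values π_1, π_2, … into P one at a time, bumping the leftmost entry strictly greater than the inserted value down to the next row. The recording tableau Q records, in position (i, j), the step at which that cell was added to P.
  Insert 6 (step 1): P = [6];  Q = [1]
  Insert 4 (step 2): P = [4] / [6];  Q = [1] / [2]
  Insert 2 (step 3): P = [2] / [4] / [6];  Q = [1] / [2] / [3]
  Insert 5 (step 4): P = [2, 5] / [4] / [6];  Q = [1, 4] / [2] / [3]
  Insert 3 (step 5): P = [2, 3] / [4, 5] / [6];  Q = [1, 4] / [2, 5] / [3]
  Insert 1 (step 6): P = [1, 3] / [2, 5] / [4] / [6];  Q = [1, 4] / [2, 5] / [3] / [6]
Final shape: (2, 2, 1, 1).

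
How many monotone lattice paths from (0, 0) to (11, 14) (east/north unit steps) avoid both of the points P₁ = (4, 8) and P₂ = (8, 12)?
Number of paths = 2694780

Inclusion–exclusion. Total paths: C(25, 11) = 4457400. Through P₁: C(12, 4)·C(13, 7) = 849420. Through P₂: C(20, 8)·C(5, 3) = 1259700. Since P₁ is strictly southwest of P₂, a monotone path through both must visit P₁ then P₂; paths through both = C(12, 4)·C(8, 4)·C(5, 3) = 346500. Avoid both = 4457400 − 849420 − 1259700 + 346500 = 2694780.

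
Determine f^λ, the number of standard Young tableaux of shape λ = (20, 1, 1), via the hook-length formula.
# SYT of shape (20, 1, 1) = 210

Hook-length formula: f^λ = n! / Π hook(c), product over all cells c of the Young diagram. For λ = (20, 1, 1), n = 22 boxes. Hook lengths by row (left-to-right, top-to-bottom): [22, 19, 18, 17, 16, 15, 14, 13, 12, 11, 10, 9, 8, 7, 6, 5, 4, 3, 2, 1]; [2]; [1]. Product of hooks = 5352384417988608000. So f^λ = 22! / 5352384417988608000 = 1124000727777607680000 / 5352384417988608000 = 210.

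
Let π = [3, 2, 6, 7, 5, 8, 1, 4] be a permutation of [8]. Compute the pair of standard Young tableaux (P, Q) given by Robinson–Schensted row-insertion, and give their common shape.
P = [1, 4, 7, 8] / [2, 5] / [3, 6];  Q = [1, 3, 4, 6] / [2, 5] / [7, 8];  common shape = (4, 2, 2)

Row-insert the values π_1, π_2, … into P one at a time, bumping the leftmost entry strictly greater than the inserted value down to the next row. The recording tableau Q records, in position (i, j), the step at which that cell was added to P.
  Insert 3 (step 1): P = [3];  Q = [1]
  Insert 2 (step 2): P = [2] / [3];  Q = [1] / [2]
  Insert 6 (step 3): P = [2, 6] / [3];  Q = [1, 3] / [2]
  Insert 7 (step 4): P = [2, 6, 7] / [3];  Q = [1, 3, 4] / [2]
  Insert 5 (step 5): P = [2, 5, 7] / [3, 6];  Q = [1, 3, 4] / [2, 5]
  Insert 8 (step 6): P = [2, 5, 7, 8] / [3, 6];  Q = [1, 3, 4, 6] / [2, 5]
  Insert 1 (step 7): P = [1, 5, 7, 8] / [2, 6] / [3];  Q = [1, 3, 4, 6] / [2, 5] / [7]
  Insert 4 (step 8): P = [1, 4, 7, 8] / [2, 5] / [3, 6];  Q = [1, 3, 4, 6] / [2, 5] / [7, 8]
Final shape: (4, 2, 2).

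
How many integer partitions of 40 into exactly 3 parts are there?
p(40, 3 parts) = 133

Partitions of n into exactly k parts are in bijection with partitions of n − k into at most k parts (subtract 1 from each part). So p(40, exactly 3) = p(37, parts ≤ 3). Computing via the recurrence p(m, j) = p(m, j−1) + p(m−j, j) gives 133.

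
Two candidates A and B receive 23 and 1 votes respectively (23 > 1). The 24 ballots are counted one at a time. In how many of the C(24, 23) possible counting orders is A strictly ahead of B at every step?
Strict-lead orderings = 22

Total orderings of the 24 votes with 23 for A: C(24, 23) = 24. By the Bertrand ballot formula (Cycle Lemma / reflection principle), the number of orderings in which A is strictly ahead of B throughout is (p − q)/(p + q) · C(p + q, p) = (23 − 1)/(23 + 1) · 24 = 22.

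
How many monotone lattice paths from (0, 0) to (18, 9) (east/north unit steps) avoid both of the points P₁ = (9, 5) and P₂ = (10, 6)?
Number of paths = 2594735

Inclusion–exclusion. Total paths: C(27, 18) = 4686825. Through P₁: C(14, 9)·C(13, 9) = 1431430. Through P₂: C(16, 10)·C(11, 8) = 1321320. Since P₁ is strictly southwest of P₂, a monotone path through both must visit P₁ then P₂; paths through both = C(14, 9)·C(2, 1)·C(11, 8) = 660660. Avoid both = 4686825 − 1431430 − 1321320 + 660660 = 2594735.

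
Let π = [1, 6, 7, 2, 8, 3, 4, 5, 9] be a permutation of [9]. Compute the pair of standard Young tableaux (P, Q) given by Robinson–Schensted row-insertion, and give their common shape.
P = [1, 2, 3, 4, 5, 9] / [6, 7, 8];  Q = [1, 2, 3, 5, 8, 9] / [4, 6, 7];  common shape = (6, 3)

Row-insert the values π_1, π_2, … into P one at a time, bumping the leftmost entry strictly greater than the inserted value down to the next row. The recording tableau Q records, in position (i, j), the step at which that cell was added to P.
  Insert 1 (step 1): P = [1];  Q = [1]
  Insert 6 (step 2): P = [1, 6];  Q = [1, 2]
  Insert 7 (step 3): P = [1, 6, 7];  Q = [1, 2, 3]
  Insert 2 (step 4): P = [1, 2, 7] / [6];  Q = [1, 2, 3] / [4]
  Insert 8 (step 5): P = [1, 2, 7, 8] / [6];  Q = [1, 2, 3, 5] / [4]
  Insert 3 (step 6): P = [1, 2, 3, 8] / [6, 7];  Q = [1, 2, 3, 5] / [4, 6]
  Insert 4 (step 7): P = [1, 2, 3, 4] / [6, 7, 8];  Q = [1, 2, 3, 5] / [4, 6, 7]
  Insert 5 (step 8): P = [1, 2, 3, 4, 5] / [6, 7, 8];  Q = [1, 2, 3, 5, 8] / [4, 6, 7]
  Insert 9 (step 9): P = [1, 2, 3, 4, 5, 9] / [6, 7, 8];  Q = [1, 2, 3, 5, 8, 9] / [4, 6, 7]
Final shape: (6, 3).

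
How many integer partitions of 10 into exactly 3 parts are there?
p(10, 3 parts) = 8

Partitions of n into exactly k parts ↔ partitions of n − k into at most k parts (subtract 1 from each part). For n = 10, k = 3, the partitions are: 8+1+1, 7+2+1, 6+3+1, 6+2+2, 5+4+1, 5+3+2, 4+4+2, 4+3+3. Count = 8.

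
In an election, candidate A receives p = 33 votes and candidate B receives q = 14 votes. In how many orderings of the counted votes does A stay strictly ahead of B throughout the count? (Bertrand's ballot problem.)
Strict-lead orderings = 138111313215

Total orderings of the 47 votes with 33 for A: C(47, 33) = 341643774795. By the Bertrand ballot formula (Cycle Lemma / reflection principle), the number of orderings in which A is strictly ahead of B throughout is (p − q)/(p + q) · C(p + q, p) = (33 − 14)/(33 + 14) · 341643774795 = 138111313215.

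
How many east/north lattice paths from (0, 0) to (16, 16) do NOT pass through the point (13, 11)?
Number of paths = 461296326

Total paths from (0, 0) to (16, 16): C(32, 16) = 601080390. Paths through (13, 11): (paths (0, 0) → (13, 11)) × (paths (13, 11) → (16, 16)) = C(24, 13) · C(8, 3) = 2496144 · 56 = 139784064. Avoidance count = 601080390 − 139784064 = 461296326.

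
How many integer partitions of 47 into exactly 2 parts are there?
p(47, 2 parts) = 23

Partitions of n into exactly k parts are in bijection with partitions of n − k into at most k parts (subtract 1 from each part). So p(47, exactly 2) = p(45, parts ≤ 2). Computing via the recurrence p(m, j) = p(m, j−1) + p(m−j, j) gives 23.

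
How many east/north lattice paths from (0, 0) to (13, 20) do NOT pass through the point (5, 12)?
Number of paths = 493526880

Total paths from (0, 0) to (13, 20): C(33, 13) = 573166440. Paths through (5, 12): (paths (0, 0) → (5, 12)) × (paths (5, 12) → (13, 20)) = C(17, 5) · C(16, 8) = 6188 · 12870 = 79639560. Avoidance count = 573166440 − 79639560 = 493526880.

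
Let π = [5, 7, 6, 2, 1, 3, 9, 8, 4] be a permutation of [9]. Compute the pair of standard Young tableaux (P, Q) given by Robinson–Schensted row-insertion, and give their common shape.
P = [1, 3, 4] / [2, 6, 8] / [5, 9] / [7];  Q = [1, 2, 7] / [3, 6, 8] / [4, 9] / [5];  common shape = (3, 3, 2, 1)

Row-insert the values π_1, π_2, … into P one at a time, bumping the leftmost entry strictly greater than the inserted value down to the next row. The recording tableau Q records, in position (i, j), the step at which that cell was added to P.
  Insert 5 (step 1): P = [5];  Q = [1]
  Insert 7 (step 2): P = [5, 7];  Q = [1, 2]
  Insert 6 (step 3): P = [5, 6] / [7];  Q = [1, 2] / [3]
  Insert 2 (step 4): P = [2, 6] / [5] / [7];  Q = [1, 2] / [3] / [4]
  Insert 1 (step 5): P = [1, 6] / [2] / [5] / [7];  Q = [1, 2] / [3] / [4] / [5]
  Insert 3 (step 6): P = [1, 3] / [2, 6] / [5] / [7];  Q = [1, 2] / [3, 6] / [4] / [5]
  Insert 9 (step 7): P = [1, 3, 9] / [2, 6] / [5] / [7];  Q = [1, 2, 7] / [3, 6] / [4] / [5]
  Insert 8 (step 8): P = [1, 3, 8] / [2, 6, 9] / [5] / [7];  Q = [1, 2, 7] / [3, 6, 8] / [4] / [5]
  Insert 4 (step 9): P = [1, 3, 4] / [2, 6, 8] / [5, 9] / [7];  Q = [1, 2, 7] / [3, 6, 8] / [4, 9] / [5]
Final shape: (3, 3, 2, 1).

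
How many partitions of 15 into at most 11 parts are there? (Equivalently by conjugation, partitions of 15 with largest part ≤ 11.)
p(15, parts ≤ 11) = 169

Partitions of 15 with all parts ≤ 11: 11+4, 11+3+1, 11+2+2, 11+2+1+1, 11+1+1+1+1, 10+5, 10+4+1, 10+3+2, 10+3+1+1, 10+2+2+1, 10+2+1+1+1, 10+1+1+1+1+1, 9+6, 9+5+1, 9+4+2, 9+4+1+1, 9+3+3, 9+3+2+1, 9+3+1+1+1, 9+2+2+2, 9+2+2+1+1, 9+2+1+1+1+1, 9+1+1+1+1+1+1, 8+7, 8+6+1, 8+5+2, 8+5+1+1, 8+4+3, 8+4+2+1, 8+4+1+1+1, … (169 total). Count = 169.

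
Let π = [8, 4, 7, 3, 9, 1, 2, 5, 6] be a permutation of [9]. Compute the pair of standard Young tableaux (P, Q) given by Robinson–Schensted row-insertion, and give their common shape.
P = [1, 2, 5, 6] / [3, 7, 9] / [4] / [8];  Q = [1, 3, 5, 9] / [2, 7, 8] / [4] / [6];  common shape = (4, 3, 1, 1)

Row-insert the values π_1, π_2, … into P one at a time, bumping the leftmost entry strictly greater than the inserted value down to the next row. The recording tableau Q records, in position (i, j), the step at which that cell was added to P.
  Insert 8 (step 1): P = [8];  Q = [1]
  Insert 4 (step 2): P = [4] / [8];  Q = [1] / [2]
  Insert 7 (step 3): P = [4, 7] / [8];  Q = [1, 3] / [2]
  Insert 3 (step 4): P = [3, 7] / [4] / [8];  Q = [1, 3] / [2] / [4]
  Insert 9 (step 5): P = [3, 7, 9] / [4] / [8];  Q = [1, 3, 5] / [2] / [4]
  Insert 1 (step 6): P = [1, 7, 9] / [3] / [4] / [8];  Q = [1, 3, 5] / [2] / [4] / [6]
  Insert 2 (step 7): P = [1, 2, 9] / [3, 7] / [4] / [8];  Q = [1, 3, 5] / [2, 7] / [4] / [6]
  Insert 5 (step 8): P = [1, 2, 5] / [3, 7, 9] / [4] / [8];  Q = [1, 3, 5] / [2, 7, 8] / [4] / [6]
  Insert 6 (step 9): P = [1, 2, 5, 6] / [3, 7, 9] / [4] / [8];  Q = [1, 3, 5, 9] / [2, 7, 8] / [4] / [6]
Final shape: (4, 3, 1, 1).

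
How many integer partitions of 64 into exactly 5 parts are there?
p(64, 5 parts) = 6747

Partitions of n into exactly k parts are in bijection with partitions of n − k into at most k parts (subtract 1 from each part). So p(64, exactly 5) = p(59, parts ≤ 5). Computing via the recurrence p(m, j) = p(m, j−1) + p(m−j, j) gives 6747.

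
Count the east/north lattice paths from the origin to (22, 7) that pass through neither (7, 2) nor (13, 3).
Number of paths = 782416

Inclusion–exclusion. Total paths: C(29, 22) = 1560780. Through P₁: C(9, 7)·C(20, 15) = 558144. Through P₂: C(16, 13)·C(13, 9) = 400400. Since P₁ is strictly southwest of P₂, a monotone path through both must visit P₁ then P₂; paths through both = C(9, 7)·C(7, 6)·C(13, 9) = 180180. Avoid both = 1560780 − 558144 − 400400 + 180180 = 782416.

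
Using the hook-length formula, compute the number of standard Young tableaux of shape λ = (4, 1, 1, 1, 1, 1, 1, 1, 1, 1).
# SYT of shape (4, 1, 1, 1, 1, 1, 1, 1, 1, 1) = 220

Hook-length formula: f^λ = n! / Π hook(c), product over all cells c of the Young diagram. For λ = (4, 1, 1, 1, 1, 1, 1, 1, 1, 1), n = 13 boxes. Hook lengths by row (left-to-right, top-to-bottom): [13, 3, 2, 1]; [9]; [8]; [7]; [6]; [5]; [4]; [3]; [2]; [1]. Product of hooks = 28304640. So f^λ = 13! / 28304640 = 6227020800 / 28304640 = 220.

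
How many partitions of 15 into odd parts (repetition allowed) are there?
p_odd(15) = 27

Partitions of 15 using only odd parts 1, 3, 5, …: 15, 13+1+1, 11+3+1, 11+1+1+1+1, 9+5+1, 9+3+3, 9+3+1+1+1, 9+1+1+1+1+1+1, 7+7+1, 7+5+3, 7+5+1+1+1, 7+3+3+1+1, 7+3+1+1+1+1+1, 7+1+1+1+1+1+1+1+1, 5+5+5, 5+5+3+1+1, 5+5+1+1+1+1+1, 5+3+3+3+1, 5+3+3+1+1+1+1, 5+3+1+1+1+1+1+1+1, 5+1+1+1+1+1+1+1+1+1+1, 3+3+3+3+3, 3+3+3+3+1+1+1, 3+3+3+1+1+1+1+1+1, 3+3+1+1+1+1+1+1+1+1+1, 3+1+1+1+1+1+1+1+1+1+1+1+1, 1+1+1+1+1+1+1+1+1+1+1+1+1+1+1. There are 27. (Euler: this equals q(15), the number of distinct-part partitions.)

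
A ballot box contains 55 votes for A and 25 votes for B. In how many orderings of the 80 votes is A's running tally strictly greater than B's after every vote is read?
Strict-lead orderings = 136280149170563922888

Total orderings of the 80 votes with 55 for A: C(80, 55) = 363413731121503794368. By the Bertrand ballot formula (Cycle Lemma / reflection principle), the number of orderings in which A is strictly ahead of B throughout is (p − q)/(p + q) · C(p + q, p) = (55 − 25)/(55 + 25) · 363413731121503794368 = 136280149170563922888.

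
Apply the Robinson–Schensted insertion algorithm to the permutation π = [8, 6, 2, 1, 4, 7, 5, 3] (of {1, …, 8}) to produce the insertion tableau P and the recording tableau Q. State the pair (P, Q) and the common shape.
P = [1, 3, 5] / [2, 4] / [6, 7] / [8];  Q = [1, 5, 6] / [2, 7] / [3, 8] / [4];  common shape = (3, 2, 2, 1)

Row-insert the values π_1, π_2, … into P one at a time, bumping the leftmost entry strictly greater than the inserted value down to the next row. The recording tableau Q records, in position (i, j), the step at which that cell was added to P.
  Insert 8 (step 1): P = [8];  Q = [1]
  Insert 6 (step 2): P = [6] / [8];  Q = [1] / [2]
  Insert 2 (step 3): P = [2] / [6] / [8];  Q = [1] / [2] / [3]
  Insert 1 (step 4): P = [1] / [2] / [6] / [8];  Q = [1] / [2] / [3] / [4]
  Insert 4 (step 5): P = [1, 4] / [2] / [6] / [8];  Q = [1, 5] / [2] / [3] / [4]
  Insert 7 (step 6): P = [1, 4, 7] / [2] / [6] / [8];  Q = [1, 5, 6] / [2] / [3] / [4]
  Insert 5 (step 7): P = [1, 4, 5] / [2, 7] / [6] / [8];  Q = [1, 5, 6] / [2, 7] / [3] / [4]
  Insert 3 (step 8): P = [1, 3, 5] / [2, 4] / [6, 7] / [8];  Q = [1, 5, 6] / [2, 7] / [3, 8] / [4]
Final shape: (3, 2, 2, 1).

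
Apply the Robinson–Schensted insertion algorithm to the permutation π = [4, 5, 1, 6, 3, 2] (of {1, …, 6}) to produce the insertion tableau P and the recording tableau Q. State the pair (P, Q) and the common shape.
P = [1, 2, 6] / [3, 5] / [4];  Q = [1, 2, 4] / [3, 5] / [6];  common shape = (3, 2, 1)

Row-insert the values π_1, π_2, … into P one at a time, bumping the leftmost entry strictly greater than the inserted value down to the next row. The recording tableau Q records, in position (i, j), the step at which that cell was added to P.
  Insert 4 (step 1): P = [4];  Q = [1]
  Insert 5 (step 2): P = [4, 5];  Q = [1, 2]
  Insert 1 (step 3): P = [1, 5] / [4];  Q = [1, 2] / [3]
  Insert 6 (step 4): P = [1, 5, 6] / [4];  Q = [1, 2, 4] / [3]
  Insert 3 (step 5): P = [1, 3, 6] / [4, 5];  Q = [1, 2, 4] / [3, 5]
  Insert 2 (step 6): P = [1, 2, 6] / [3, 5] / [4];  Q = [1, 2, 4] / [3, 5] / [6]
Final shape: (3, 2, 1).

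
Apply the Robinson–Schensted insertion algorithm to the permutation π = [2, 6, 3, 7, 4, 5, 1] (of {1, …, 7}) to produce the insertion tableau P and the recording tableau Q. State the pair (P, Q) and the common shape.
P = [1, 3, 4, 5] / [2, 7] / [6];  Q = [1, 2, 4, 6] / [3, 5] / [7];  common shape = (4, 2, 1)

Row-insert the values π_1, π_2, … into P one at a time, bumping the leftmost entry strictly greater than the inserted value down to the next row. The recording tableau Q records, in position (i, j), the step at which that cell was added to P.
  Insert 2 (step 1): P = [2];  Q = [1]
  Insert 6 (step 2): P = [2, 6];  Q = [1, 2]
  Insert 3 (step 3): P = [2, 3] / [6];  Q = [1, 2] / [3]
  Insert 7 (step 4): P = [2, 3, 7] / [6];  Q = [1, 2, 4] / [3]
  Insert 4 (step 5): P = [2, 3, 4] / [6, 7];  Q = [1, 2, 4] / [3, 5]
  Insert 5 (step 6): P = [2, 3, 4, 5] / [6, 7];  Q = [1, 2, 4, 6] / [3, 5]
  Insert 1 (step 7): P = [1, 3, 4, 5] / [2, 7] / [6];  Q = [1, 2, 4, 6] / [3, 5] / [7]
Final shape: (4, 2, 1).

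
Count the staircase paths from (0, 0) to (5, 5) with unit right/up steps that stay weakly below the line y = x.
C_5 = 42

These NE paths below the diagonal are counted by the Catalan number C_n = (1/(n + 1)) · C(2n, n). For n = 5: C_5 = (1/6) · C(10, 5) = 252/6 = 42.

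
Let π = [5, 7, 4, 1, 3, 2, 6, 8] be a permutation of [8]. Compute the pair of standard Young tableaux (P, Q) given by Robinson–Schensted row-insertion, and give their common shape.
P = [1, 2, 6, 8] / [3, 7] / [4] / [5];  Q = [1, 2, 7, 8] / [3, 5] / [4] / [6];  common shape = (4, 2, 1, 1)

Row-insert the values π_1, π_2, … into P one at a time, bumping the leftmost entry strictly greater than the inserted value down to the next row. The recording tableau Q records, in position (i, j), the step at which that cell was added to P.
  Insert 5 (step 1): P = [5];  Q = [1]
  Insert 7 (step 2): P = [5, 7];  Q = [1, 2]
  Insert 4 (step 3): P = [4, 7] / [5];  Q = [1, 2] / [3]
  Insert 1 (step 4): P = [1, 7] / [4] / [5];  Q = [1, 2] / [3] / [4]
  Insert 3 (step 5): P = [1, 3] / [4, 7] / [5];  Q = [1, 2] / [3, 5] / [4]
  Insert 2 (step 6): P = [1, 2] / [3, 7] / [4] / [5];  Q = [1, 2] / [3, 5] / [4] / [6]
  Insert 6 (step 7): P = [1, 2, 6] / [3, 7] / [4] / [5];  Q = [1, 2, 7] / [3, 5] / [4] / [6]
  Insert 8 (step 8): P = [1, 2, 6, 8] / [3, 7] / [4] / [5];  Q = [1, 2, 7, 8] / [3, 5] / [4] / [6]
Final shape: (4, 2, 1, 1).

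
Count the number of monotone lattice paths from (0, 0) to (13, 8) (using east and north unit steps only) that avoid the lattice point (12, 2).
Number of paths = 202853

Total paths from (0, 0) to (13, 8): C(21, 13) = 203490. Paths through (12, 2): (paths (0, 0) → (12, 2)) × (paths (12, 2) → (13, 8)) = C(14, 12) · C(7, 1) = 91 · 7 = 637. Avoidance count = 203490 − 637 = 202853.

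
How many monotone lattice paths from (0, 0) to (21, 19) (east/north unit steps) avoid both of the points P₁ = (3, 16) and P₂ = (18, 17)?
Number of paths = 85905598170

Inclusion–exclusion. Total paths: C(40, 21) = 131282408400. Through P₁: C(19, 3)·C(21, 18) = 1288770. Through P₂: C(35, 18)·C(5, 3) = 45375676500. Since P₁ is strictly southwest of P₂, a monotone path through both must visit P₁ then P₂; paths through both = C(19, 3)·C(16, 15)·C(5, 3) = 155040. Avoid both = 131282408400 − 1288770 − 45375676500 + 155040 = 85905598170.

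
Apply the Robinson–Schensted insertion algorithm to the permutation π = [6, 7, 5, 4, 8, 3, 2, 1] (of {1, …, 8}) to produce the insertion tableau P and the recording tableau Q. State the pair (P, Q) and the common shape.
P = [1, 7, 8] / [2] / [3] / [4] / [5] / [6];  Q = [1, 2, 5] / [3] / [4] / [6] / [7] / [8];  common shape = (3, 1, 1, 1, 1, 1)

Row-insert the values π_1, π_2, … into P one at a time, bumping the leftmost entry strictly greater than the inserted value down to the next row. The recording tableau Q records, in position (i, j), the step at which that cell was added to P.
  Insert 6 (step 1): P = [6];  Q = [1]
  Insert 7 (step 2): P = [6, 7];  Q = [1, 2]
  Insert 5 (step 3): P = [5, 7] / [6];  Q = [1, 2] / [3]
  Insert 4 (step 4): P = [4, 7] / [5] / [6];  Q = [1, 2] / [3] / [4]
  Insert 8 (step 5): P = [4, 7, 8] / [5] / [6];  Q = [1, 2, 5] / [3] / [4]
  Insert 3 (step 6): P = [3, 7, 8] / [4] / [5] / [6];  Q = [1, 2, 5] / [3] / [4] / [6]
  Insert 2 (step 7): P = [2, 7, 8] / [3] / [4] / [5] / [6];  Q = [1, 2, 5] / [3] / [4] / [6] / [7]
  Insert 1 (step 8): P = [1, 7, 8] / [2] / [3] / [4] / [5] / [6];  Q = [1, 2, 5] / [3] / [4] / [6] / [7] / [8]
Final shape: (3, 1, 1, 1, 1, 1).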